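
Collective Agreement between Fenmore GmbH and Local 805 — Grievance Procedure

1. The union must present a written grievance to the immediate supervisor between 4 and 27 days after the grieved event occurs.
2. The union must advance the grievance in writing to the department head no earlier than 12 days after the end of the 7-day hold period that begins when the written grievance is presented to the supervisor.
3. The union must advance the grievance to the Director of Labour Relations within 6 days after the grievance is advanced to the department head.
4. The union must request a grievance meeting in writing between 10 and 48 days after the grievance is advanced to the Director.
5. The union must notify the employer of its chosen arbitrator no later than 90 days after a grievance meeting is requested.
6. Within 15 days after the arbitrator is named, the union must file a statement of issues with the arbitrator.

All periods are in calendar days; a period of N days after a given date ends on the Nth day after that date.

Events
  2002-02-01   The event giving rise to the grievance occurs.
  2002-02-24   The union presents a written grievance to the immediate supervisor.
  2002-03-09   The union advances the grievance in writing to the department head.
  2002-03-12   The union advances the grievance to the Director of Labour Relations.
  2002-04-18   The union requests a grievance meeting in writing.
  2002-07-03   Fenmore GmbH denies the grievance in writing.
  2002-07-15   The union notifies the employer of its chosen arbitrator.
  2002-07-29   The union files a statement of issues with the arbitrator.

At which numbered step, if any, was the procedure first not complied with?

(1) the permitted window runs from 2002-02-01 + 4 = 2002-02-05 to 2002-02-01 + 27 = 2002-02-28; done 2002-02-24, which is between those dates.
(2) permitted from 2002-03-03 + 12 days = 2002-03-15 onward; 2002-03-09 is 6 days before the earliest permitted date.

Step 2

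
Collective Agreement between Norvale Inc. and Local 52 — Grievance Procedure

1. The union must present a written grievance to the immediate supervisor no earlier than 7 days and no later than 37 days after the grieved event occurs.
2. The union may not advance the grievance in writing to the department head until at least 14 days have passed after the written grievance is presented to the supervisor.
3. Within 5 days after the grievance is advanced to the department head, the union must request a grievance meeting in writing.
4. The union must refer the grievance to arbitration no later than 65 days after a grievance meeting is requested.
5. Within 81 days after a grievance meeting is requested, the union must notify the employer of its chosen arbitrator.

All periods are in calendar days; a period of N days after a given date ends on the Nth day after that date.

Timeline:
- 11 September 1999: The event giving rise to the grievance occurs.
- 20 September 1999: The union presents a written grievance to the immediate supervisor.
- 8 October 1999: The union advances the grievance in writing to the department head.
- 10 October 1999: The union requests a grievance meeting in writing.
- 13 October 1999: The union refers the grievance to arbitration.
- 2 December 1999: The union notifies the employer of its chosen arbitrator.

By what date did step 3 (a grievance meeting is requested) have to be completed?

Step 3 runs from 8 October 1999, when the grievance is advanced to the department head. 5 days after 8 October 1999 is 13 October 1999.

13 October 1999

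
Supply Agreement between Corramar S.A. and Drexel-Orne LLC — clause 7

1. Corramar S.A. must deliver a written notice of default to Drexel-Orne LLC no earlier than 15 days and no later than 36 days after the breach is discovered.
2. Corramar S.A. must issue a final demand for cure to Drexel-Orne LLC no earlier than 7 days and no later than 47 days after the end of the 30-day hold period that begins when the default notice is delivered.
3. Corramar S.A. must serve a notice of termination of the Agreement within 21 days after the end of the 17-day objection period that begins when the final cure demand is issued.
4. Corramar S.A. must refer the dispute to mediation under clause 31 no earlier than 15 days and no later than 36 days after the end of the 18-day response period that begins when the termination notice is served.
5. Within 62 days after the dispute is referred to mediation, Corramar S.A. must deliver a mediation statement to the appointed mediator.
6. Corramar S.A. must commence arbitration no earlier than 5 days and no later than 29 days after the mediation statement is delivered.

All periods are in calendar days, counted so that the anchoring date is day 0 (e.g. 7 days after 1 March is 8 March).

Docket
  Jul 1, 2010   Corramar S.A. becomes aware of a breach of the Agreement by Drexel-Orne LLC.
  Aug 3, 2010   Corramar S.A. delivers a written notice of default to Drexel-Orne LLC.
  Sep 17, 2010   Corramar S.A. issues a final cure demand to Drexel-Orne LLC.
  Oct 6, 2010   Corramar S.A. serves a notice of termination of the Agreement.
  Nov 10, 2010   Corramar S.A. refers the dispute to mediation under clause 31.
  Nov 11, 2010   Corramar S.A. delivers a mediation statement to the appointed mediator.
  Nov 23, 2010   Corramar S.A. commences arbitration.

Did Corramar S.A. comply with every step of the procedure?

(1) the permitted window runs from Jul 1, 2010 + 15 = Jul 16, 2010 to Jul 1, 2010 + 36 = Aug 6, 2010; Aug 3, 2010 falls inside that range.
(2) the permitted window runs from Sep 2, 2010 + 7 = Sep 9, 2010 to Sep 2, 2010 + 47 = Oct 19, 2010; Sep 17, 2010 falls inside that range.
(3) due by Oct 4, 2010 + 21 days = Oct 25, 2010; Oct 6, 2010 is within that limit.
(4) the permitted window runs from Oct 24, 2010 + 15 = Nov 8, 2010 to Oct 24, 2010 + 36 = Nov 29, 2010; Nov 10, 2010 falls inside that range.
(5) due by Nov 10, 2010 + 62 days = Jan 11, 2011; completed Nov 11, 2010, before the deadline.
(6) the permitted window runs from Nov 11, 2010 + 5 = Nov 16, 2010 to Nov 11, 2010 + 29 = Dec 10, 2010; done Nov 23, 2010 — within the window.

Yes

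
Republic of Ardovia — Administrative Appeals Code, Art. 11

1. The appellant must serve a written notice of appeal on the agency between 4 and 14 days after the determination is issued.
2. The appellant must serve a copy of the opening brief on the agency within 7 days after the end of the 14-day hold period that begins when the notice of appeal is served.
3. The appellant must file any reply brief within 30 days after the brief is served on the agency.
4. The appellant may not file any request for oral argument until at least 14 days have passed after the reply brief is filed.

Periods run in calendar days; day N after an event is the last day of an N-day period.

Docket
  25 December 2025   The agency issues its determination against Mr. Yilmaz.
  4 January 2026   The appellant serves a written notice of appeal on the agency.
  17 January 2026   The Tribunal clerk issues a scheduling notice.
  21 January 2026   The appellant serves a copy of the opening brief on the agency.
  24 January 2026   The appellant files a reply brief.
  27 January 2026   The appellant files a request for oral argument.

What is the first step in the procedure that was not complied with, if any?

Step 4

(1) the permitted window runs from 25 December 2025 + 4 = 29 December 2025 to 25 December 2025 + 14 = 8 January 2026; done 4 January 2026 — within the window.
(2) due by 18 January 2026 + 7 days = 25 January 2026; 21 January 2026 is within that limit.
(3) due by 21 January 2026 + 30 days = 20 February 2026; 24 January 2026 is within that limit.
(4) permitted from 24 January 2026 + 14 days = 7 February 2026 onward; done 27 January 2026 — 11 days too early.
No need to go further; step 4 was not satisfied.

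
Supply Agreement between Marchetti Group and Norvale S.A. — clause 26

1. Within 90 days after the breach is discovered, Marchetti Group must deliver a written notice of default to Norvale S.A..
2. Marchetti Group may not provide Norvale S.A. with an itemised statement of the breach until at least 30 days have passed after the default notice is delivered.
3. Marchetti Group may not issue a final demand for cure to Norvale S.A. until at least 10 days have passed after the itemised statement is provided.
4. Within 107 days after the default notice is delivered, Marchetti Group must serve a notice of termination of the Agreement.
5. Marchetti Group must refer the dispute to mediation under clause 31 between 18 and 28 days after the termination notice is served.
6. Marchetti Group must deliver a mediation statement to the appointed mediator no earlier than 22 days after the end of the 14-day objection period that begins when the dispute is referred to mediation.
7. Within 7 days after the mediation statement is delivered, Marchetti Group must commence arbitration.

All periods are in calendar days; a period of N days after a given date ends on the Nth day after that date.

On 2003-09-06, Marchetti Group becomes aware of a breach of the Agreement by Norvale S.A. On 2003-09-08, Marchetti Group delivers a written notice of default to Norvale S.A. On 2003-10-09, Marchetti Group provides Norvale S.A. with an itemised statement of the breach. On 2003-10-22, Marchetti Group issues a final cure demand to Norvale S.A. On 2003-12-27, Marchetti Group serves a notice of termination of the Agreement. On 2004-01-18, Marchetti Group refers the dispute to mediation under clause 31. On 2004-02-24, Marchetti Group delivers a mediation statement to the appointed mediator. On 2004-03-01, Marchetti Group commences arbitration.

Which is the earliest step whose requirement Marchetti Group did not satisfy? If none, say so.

Step 4

(1) due by 2003-09-06 + 90 days = 2003-12-05; 2003-09-08 is within that limit.
(2) permitted from 2003-09-08 + 30 days = 2003-10-08 onward; done 2003-10-09, after the minimum wait.
(3) permitted from 2003-10-09 + 10 days = 2003-10-19 onward; done 2003-10-22, after the minimum wait.
(4) due by 2003-09-08 + 107 days = 2003-12-24; done 2003-12-27 — 3 days late.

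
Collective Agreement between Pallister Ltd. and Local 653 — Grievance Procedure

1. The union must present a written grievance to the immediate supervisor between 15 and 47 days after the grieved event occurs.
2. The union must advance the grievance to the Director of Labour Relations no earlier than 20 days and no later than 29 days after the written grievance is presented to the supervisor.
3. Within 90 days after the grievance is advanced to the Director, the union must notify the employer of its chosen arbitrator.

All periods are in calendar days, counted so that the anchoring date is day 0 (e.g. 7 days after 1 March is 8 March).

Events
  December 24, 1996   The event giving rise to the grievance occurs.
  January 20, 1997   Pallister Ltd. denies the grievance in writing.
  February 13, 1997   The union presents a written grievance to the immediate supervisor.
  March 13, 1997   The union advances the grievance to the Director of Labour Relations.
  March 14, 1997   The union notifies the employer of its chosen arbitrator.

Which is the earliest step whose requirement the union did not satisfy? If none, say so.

(1) the permitted window runs from December 24, 1996 + 15 = January 8, 1997 to December 24, 1996 + 47 = February 9, 1997; done February 13, 1997 — 4 days after the window closed.
The analysis stops there.

Step 1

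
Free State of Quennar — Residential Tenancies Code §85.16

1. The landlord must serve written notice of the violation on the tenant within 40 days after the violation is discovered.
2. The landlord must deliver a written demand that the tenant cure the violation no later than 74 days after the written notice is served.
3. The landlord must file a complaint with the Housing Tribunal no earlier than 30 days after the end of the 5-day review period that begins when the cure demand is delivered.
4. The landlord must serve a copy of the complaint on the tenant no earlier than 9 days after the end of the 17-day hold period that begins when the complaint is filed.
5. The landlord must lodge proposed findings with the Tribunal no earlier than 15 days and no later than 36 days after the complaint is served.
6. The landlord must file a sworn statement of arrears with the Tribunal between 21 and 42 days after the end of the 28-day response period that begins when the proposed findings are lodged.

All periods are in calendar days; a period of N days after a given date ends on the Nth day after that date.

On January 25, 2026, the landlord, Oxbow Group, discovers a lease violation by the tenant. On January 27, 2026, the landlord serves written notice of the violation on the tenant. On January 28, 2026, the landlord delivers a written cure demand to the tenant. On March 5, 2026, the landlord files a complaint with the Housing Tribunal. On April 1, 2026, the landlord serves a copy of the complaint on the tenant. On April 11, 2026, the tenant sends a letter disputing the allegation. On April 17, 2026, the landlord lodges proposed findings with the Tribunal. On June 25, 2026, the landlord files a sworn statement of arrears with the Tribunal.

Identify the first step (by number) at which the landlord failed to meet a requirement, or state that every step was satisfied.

None — every step was satisfied

(1) due by January 25, 2026 + 40 days = March 6, 2026; completed January 27, 2026, before the deadline.
(2) due by January 27, 2026 + 74 days = April 11, 2026; January 28, 2026 is within that limit.
(3) permitted from February 2, 2026 + 30 days = March 4, 2026 onward; done March 5, 2026, after the minimum wait.
(4) permitted from March 22, 2026 + 9 days = March 31, 2026 onward; April 1, 2026 is on or after that date.
(5) the permitted window runs from April 1, 2026 + 15 = April 16, 2026 to April 1, 2026 + 36 = May 7, 2026; April 17, 2026 falls inside that range.
(6) the permitted window runs from May 15, 2026 + 21 = June 5, 2026 to May 15, 2026 + 42 = June 26, 2026; done June 25, 2026, which is between those dates.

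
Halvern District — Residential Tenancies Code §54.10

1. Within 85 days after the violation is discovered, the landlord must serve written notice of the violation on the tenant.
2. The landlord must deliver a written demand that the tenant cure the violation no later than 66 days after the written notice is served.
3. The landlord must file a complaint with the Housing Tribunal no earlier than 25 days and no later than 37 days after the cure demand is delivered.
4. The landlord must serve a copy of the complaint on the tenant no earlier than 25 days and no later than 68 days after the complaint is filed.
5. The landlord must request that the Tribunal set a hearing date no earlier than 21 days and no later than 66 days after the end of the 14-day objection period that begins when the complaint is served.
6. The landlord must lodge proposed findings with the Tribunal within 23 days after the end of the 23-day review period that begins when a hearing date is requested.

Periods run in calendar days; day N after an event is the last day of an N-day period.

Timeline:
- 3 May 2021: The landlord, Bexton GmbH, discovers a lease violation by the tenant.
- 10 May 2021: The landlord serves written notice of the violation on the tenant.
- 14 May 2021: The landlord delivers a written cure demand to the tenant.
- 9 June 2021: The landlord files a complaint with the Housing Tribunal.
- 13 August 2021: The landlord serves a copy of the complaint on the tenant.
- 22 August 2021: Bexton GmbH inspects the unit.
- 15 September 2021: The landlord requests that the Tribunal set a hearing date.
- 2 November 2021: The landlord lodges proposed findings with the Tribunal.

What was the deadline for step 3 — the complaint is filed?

Step 3 runs from 14 May 2021, when the cure demand is delivered. The window is 25–37 days after 14 May 2021; it closes on 20 June 2021.

20 June 2021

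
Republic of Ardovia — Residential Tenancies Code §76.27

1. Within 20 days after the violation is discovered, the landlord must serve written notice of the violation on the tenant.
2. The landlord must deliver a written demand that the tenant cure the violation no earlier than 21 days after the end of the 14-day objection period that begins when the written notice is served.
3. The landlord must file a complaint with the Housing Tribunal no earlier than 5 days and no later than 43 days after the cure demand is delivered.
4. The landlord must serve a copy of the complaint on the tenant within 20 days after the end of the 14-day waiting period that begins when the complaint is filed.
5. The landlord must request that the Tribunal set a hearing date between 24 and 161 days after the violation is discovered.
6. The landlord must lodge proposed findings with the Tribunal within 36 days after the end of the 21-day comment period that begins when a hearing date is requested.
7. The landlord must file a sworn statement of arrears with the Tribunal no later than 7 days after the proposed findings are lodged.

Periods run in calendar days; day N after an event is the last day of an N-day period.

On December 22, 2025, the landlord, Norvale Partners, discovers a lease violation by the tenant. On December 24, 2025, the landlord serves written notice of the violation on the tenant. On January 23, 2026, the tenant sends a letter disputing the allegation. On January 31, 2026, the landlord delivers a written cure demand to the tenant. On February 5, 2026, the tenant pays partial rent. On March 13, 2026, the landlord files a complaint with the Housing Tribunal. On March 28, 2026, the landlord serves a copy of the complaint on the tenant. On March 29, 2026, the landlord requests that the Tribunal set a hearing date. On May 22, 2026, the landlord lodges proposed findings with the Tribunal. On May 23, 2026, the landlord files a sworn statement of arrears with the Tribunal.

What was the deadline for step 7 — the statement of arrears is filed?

Step 7 runs from May 22, 2026, when the proposed findings are lodged. 7 days after May 22, 2026 is May 29, 2026.

May 29, 2026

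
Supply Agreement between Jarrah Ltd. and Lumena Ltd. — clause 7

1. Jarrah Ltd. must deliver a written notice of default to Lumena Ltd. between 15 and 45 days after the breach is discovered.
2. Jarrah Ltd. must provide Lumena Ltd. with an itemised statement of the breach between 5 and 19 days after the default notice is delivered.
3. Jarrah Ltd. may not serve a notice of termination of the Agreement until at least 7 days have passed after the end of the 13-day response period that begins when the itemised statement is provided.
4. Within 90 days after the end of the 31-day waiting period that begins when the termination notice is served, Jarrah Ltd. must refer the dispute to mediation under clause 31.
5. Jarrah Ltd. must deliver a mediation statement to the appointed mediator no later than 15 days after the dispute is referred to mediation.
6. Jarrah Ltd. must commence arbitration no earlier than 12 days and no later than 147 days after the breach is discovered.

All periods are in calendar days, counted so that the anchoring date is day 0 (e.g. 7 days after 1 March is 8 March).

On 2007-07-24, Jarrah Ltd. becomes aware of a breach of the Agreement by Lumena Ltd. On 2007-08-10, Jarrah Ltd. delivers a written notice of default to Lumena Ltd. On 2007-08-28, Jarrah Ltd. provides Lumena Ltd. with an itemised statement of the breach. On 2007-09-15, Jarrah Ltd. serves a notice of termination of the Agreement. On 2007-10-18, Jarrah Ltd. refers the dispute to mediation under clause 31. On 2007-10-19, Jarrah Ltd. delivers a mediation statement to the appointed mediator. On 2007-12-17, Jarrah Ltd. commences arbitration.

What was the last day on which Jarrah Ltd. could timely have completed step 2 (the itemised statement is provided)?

2007-08-29

Step 2 runs from 2007-08-10, when the default notice is delivered. The window is 5–19 days after 2007-08-10; it closes on 2007-08-29.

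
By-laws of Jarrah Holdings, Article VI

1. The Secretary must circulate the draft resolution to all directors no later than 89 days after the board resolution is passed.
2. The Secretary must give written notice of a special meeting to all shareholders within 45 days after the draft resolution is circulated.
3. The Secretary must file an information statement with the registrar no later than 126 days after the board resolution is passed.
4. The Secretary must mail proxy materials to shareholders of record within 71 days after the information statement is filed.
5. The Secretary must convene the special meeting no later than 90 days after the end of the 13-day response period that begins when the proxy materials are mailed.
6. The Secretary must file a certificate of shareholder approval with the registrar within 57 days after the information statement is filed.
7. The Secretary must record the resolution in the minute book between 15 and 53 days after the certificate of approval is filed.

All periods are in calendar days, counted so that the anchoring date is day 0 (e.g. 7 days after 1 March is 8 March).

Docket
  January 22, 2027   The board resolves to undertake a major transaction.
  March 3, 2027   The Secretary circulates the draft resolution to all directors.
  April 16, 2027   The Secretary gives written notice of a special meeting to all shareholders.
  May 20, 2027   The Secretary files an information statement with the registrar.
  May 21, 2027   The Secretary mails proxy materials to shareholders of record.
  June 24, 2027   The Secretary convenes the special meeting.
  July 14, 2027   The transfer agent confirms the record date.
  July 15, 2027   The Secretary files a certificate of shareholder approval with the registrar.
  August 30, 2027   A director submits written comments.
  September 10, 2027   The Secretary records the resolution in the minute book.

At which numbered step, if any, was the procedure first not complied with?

Step 7

Step 1: 89 days after January 22, 2027 (when the board resolution is passed) is April 21, 2027; done March 3, 2027 — timely.
Step 2: 45 days after March 3, 2027 (when the draft resolution is circulated) is April 17, 2027; completed April 16, 2027, before the deadline.
Step 3: 126 days after January 22, 2027 (when the board resolution is passed) is May 28, 2027; May 20, 2027 is within that limit.
Step 4: 71 days after May 20, 2027 (when the information statement is filed) is July 30, 2027; completed May 21, 2027, before the deadline.
Step 5: 90 days after June 3, 2027 (end of the 13-day response period, which began when the proxy materials are mailed on May 21, 2027) is September 1, 2027; completed June 24, 2027, before the deadline.
Step 6: 57 days after May 20, 2027 (when the information statement is filed) is July 16, 2027; July 15, 2027 is within that limit.
Step 7: the window is 15–53 days after July 15, 2027 (when the certificate of approval is filed), so July 30, 2027 through September 6, 2027; September 10, 2027 is 4 days past the end of the window.
The analysis stops there.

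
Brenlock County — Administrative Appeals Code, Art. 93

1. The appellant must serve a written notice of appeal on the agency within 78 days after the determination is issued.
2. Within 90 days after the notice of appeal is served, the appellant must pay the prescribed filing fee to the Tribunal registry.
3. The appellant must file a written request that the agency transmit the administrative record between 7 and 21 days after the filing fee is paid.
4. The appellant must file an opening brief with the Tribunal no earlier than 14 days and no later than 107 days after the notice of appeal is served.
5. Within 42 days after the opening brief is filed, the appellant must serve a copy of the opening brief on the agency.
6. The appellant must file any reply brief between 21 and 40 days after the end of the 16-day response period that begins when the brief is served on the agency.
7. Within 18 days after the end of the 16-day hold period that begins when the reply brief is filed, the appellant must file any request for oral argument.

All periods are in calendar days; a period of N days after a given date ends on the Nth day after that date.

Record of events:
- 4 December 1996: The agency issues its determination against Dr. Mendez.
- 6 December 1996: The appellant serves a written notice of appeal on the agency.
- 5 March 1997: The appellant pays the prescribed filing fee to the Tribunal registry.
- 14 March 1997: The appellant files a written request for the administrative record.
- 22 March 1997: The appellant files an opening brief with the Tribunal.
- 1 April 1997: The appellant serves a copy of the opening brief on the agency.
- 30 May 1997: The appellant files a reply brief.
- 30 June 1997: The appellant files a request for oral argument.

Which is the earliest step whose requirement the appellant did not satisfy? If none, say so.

Step 6

Step 1 — counting 78 days from 4 December 1996 (when the determination is issued) gives a deadline of 20 February 1997; completed 6 December 1996, before the deadline.
Step 2 — counting 90 days from 6 December 1996 (when the notice of appeal is served) gives a deadline of 6 March 1997; done 5 March 1997 — timely.
Step 3 — 7 and 21 days from 5 March 1997 (when the filing fee is paid) are 12 March 1997 and 26 March 1997 respectively; done 14 March 1997, which is between those dates.
Step 4 — 14 and 107 days from 6 December 1996 (when the notice of appeal is served) are 20 December 1996 and 23 March 1997 respectively; done 22 March 1997, which is between those dates.
Step 5 — counting 42 days from 22 March 1997 (when the opening brief is filed) gives a deadline of 3 May 1997; done 1 April 1997 — timely.
Step 6 — 21 and 40 days from 17 April 1997 (end of the 16-day response period, which began when the brief is served on the agency on 1 April 1997) are 8 May 1997 and 27 May 1997 respectively; 30 May 1997 is 3 days past the end of the window.
The procedure was therefore not followed at step 6.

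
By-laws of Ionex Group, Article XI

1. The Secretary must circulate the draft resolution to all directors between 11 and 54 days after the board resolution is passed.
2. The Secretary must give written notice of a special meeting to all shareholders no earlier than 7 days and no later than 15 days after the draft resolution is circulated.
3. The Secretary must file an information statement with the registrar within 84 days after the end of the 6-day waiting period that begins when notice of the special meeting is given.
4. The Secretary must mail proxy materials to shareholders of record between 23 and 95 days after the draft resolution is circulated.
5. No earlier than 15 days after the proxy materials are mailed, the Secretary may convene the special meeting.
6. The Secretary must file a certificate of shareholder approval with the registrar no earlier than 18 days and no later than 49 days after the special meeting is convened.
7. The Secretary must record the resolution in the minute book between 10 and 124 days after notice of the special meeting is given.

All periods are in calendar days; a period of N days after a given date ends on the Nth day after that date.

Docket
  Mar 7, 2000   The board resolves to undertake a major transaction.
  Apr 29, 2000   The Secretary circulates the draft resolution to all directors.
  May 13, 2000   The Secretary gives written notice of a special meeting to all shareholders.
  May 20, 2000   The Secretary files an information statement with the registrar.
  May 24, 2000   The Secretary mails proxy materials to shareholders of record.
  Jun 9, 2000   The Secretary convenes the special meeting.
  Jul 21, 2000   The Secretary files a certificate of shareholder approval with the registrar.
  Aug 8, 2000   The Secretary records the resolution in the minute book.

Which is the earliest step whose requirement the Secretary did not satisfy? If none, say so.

None — every step was satisfied

Step 1 — 11 and 54 days from Mar 7, 2000 (when the board resolution is passed) are Mar 18, 2000 and Apr 30, 2000 respectively; Apr 29, 2000 falls inside that range.
Step 2 — 7 and 15 days from Apr 29, 2000 (when the draft resolution is circulated) are May 6, 2000 and May 14, 2000 respectively; May 13, 2000 falls inside that range.
Step 3 — counting 84 days from May 19, 2000 (end of the 6-day waiting period, which began when notice of the special meeting is given on May 13, 2000) gives a deadline of Aug 11, 2000; May 20, 2000 is within that limit.
Step 4 — 23 and 95 days from Apr 29, 2000 (when the draft resolution is circulated) are May 22, 2000 and Aug 2, 2000 respectively; May 24, 2000 falls inside that range.
Step 5 — must wait 15 days from May 24, 2000 (when the proxy materials are mailed), so not before Jun 8, 2000; done Jun 9, 2000 — permitted.
Step 6 — 18 and 49 days from Jun 9, 2000 (when the special meeting is convened) are Jun 27, 2000 and Jul 28, 2000 respectively; done Jul 21, 2000 — within the window.
Step 7 — 10 and 124 days from May 13, 2000 (when notice of the special meeting is given) are May 23, 2000 and Sep 14, 2000 respectively; done Aug 8, 2000 — within the window.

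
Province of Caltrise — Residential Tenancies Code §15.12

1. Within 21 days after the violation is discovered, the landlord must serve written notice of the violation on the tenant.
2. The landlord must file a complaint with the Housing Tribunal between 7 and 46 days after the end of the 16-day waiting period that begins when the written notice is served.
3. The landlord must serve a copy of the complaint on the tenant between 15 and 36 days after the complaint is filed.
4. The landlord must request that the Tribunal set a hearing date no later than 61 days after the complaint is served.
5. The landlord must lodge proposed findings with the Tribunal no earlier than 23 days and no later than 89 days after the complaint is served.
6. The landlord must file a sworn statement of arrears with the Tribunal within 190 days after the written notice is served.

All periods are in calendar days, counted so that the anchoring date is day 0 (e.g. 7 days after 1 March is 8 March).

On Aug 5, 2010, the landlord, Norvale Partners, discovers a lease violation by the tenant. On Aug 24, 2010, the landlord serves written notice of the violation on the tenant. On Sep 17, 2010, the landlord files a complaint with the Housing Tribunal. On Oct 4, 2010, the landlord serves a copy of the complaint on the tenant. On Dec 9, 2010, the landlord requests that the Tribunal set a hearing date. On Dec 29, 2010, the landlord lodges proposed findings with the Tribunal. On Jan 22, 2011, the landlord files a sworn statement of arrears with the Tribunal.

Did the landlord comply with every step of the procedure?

Step 1 — counting 21 days from Aug 5, 2010 (when the violation is discovered) gives a deadline of Aug 26, 2010; Aug 24, 2010 is within that limit.
Step 2 — 7 and 46 days from Sep 9, 2010 (end of the 16-day waiting period, which began when the written notice is served on Aug 24, 2010) are Sep 16, 2010 and Oct 25, 2010 respectively; Sep 17, 2010 falls inside that range.
Step 3 — 15 and 36 days from Sep 17, 2010 (when the complaint is filed) are Oct 2, 2010 and Oct 23, 2010 respectively; done Oct 4, 2010, which is between those dates.
Step 4 — counting 61 days from Oct 4, 2010 (when the complaint is served) gives a deadline of Dec 4, 2010; done Dec 9, 2010 — 5 days late.
The procedure was therefore not followed at step 4.

No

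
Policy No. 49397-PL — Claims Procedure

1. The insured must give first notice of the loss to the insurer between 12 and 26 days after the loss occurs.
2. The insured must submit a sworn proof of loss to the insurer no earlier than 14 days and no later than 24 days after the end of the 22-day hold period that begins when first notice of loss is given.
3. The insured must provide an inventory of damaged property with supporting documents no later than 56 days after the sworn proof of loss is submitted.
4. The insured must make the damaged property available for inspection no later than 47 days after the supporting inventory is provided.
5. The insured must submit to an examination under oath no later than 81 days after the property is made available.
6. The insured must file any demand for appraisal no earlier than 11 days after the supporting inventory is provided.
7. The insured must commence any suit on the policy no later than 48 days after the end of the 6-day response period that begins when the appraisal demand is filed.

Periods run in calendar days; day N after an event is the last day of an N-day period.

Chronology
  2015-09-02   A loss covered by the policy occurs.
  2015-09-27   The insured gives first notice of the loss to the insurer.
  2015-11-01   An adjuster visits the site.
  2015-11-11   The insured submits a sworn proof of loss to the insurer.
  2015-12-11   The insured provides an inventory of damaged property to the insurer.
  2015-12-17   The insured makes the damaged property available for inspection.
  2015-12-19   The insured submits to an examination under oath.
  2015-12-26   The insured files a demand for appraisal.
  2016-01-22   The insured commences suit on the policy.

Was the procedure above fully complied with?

Step 1 — 12 and 26 days from 2015-09-02 (when the loss occurs) are 2015-09-14 and 2015-09-28 respectively; done 2015-09-27 — within the window.
Step 2 — 14 and 24 days from 2015-10-19 (end of the 22-day hold period, which began when first notice of loss is given on 2015-09-27) are 2015-11-02 and 2015-11-12 respectively; done 2015-11-11, which is between those dates.
Step 3 — counting 56 days from 2015-11-11 (when the sworn proof of loss is submitted) gives a deadline of 2016-01-06; completed 2015-12-11, before the deadline.
Step 4 — counting 47 days from 2015-12-11 (when the supporting inventory is provided) gives a deadline of 2016-01-27; done 2015-12-17 — timely.
Step 5 — counting 81 days from 2015-12-17 (when the property is made available) gives a deadline of 2016-03-07; 2015-12-19 is within that limit.
Step 6 — must wait 11 days from 2015-12-11 (when the supporting inventory is provided), so not before 2015-12-22; done 2015-12-26, after the minimum wait.
Step 7 — counting 48 days from 2016-01-01 (end of the 6-day response period, which began when the appraisal demand is filed on 2015-12-26) gives a deadline of 2016-02-18; 2016-01-22 is within that limit.

Yes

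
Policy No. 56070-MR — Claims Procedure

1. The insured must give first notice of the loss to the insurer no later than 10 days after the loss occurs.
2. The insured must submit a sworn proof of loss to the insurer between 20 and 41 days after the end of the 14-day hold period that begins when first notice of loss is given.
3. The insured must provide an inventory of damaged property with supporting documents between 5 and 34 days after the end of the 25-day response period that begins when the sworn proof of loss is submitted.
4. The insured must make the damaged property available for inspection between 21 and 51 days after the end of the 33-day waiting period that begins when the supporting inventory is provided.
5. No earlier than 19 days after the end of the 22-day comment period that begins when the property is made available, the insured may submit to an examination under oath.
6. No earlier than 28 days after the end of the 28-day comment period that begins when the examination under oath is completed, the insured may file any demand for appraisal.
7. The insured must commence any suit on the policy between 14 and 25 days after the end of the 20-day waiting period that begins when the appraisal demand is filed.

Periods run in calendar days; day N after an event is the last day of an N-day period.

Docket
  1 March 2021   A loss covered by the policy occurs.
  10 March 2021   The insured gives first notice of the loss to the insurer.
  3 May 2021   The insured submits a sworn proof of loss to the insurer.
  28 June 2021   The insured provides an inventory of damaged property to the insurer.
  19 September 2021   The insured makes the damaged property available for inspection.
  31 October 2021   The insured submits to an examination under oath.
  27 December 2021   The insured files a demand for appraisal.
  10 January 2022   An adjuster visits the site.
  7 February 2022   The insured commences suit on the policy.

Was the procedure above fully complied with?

(1) due by 1 March 2021 + 10 days = 11 March 2021; completed 10 March 2021, before the deadline.
(2) the permitted window runs from 24 March 2021 + 20 = 13 April 2021 to 24 March 2021 + 41 = 4 May 2021; 3 May 2021 falls inside that range.
(3) the permitted window runs from 28 May 2021 + 5 = 2 June 2021 to 28 May 2021 + 34 = 1 July 2021; done 28 June 2021 — within the window.
(4) the permitted window runs from 31 July 2021 + 21 = 21 August 2021 to 31 July 2021 + 51 = 20 September 2021; done 19 September 2021 — within the window.
(5) permitted from 11 October 2021 + 19 days = 30 October 2021 onward; 31 October 2021 is on or after that date.
(6) permitted from 28 November 2021 + 28 days = 26 December 2021 onward; 27 December 2021 is on or after that date.
(7) the permitted window runs from 16 January 2022 + 14 = 30 January 2022 to 16 January 2022 + 25 = 10 February 2022; 7 February 2022 falls inside that range.

Yes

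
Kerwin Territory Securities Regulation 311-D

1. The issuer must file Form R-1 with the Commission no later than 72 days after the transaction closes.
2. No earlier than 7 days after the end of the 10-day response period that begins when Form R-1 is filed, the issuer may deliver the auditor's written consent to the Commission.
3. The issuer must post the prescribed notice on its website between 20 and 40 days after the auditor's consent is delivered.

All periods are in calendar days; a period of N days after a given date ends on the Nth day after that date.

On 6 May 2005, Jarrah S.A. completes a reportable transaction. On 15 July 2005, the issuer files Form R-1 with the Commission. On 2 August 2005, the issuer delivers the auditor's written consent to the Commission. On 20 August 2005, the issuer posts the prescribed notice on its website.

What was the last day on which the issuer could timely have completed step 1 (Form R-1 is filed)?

Step 1 runs from 6 May 2005, when the transaction closes. 72 days after 6 May 2005 is 17 July 2005.

17 July 2005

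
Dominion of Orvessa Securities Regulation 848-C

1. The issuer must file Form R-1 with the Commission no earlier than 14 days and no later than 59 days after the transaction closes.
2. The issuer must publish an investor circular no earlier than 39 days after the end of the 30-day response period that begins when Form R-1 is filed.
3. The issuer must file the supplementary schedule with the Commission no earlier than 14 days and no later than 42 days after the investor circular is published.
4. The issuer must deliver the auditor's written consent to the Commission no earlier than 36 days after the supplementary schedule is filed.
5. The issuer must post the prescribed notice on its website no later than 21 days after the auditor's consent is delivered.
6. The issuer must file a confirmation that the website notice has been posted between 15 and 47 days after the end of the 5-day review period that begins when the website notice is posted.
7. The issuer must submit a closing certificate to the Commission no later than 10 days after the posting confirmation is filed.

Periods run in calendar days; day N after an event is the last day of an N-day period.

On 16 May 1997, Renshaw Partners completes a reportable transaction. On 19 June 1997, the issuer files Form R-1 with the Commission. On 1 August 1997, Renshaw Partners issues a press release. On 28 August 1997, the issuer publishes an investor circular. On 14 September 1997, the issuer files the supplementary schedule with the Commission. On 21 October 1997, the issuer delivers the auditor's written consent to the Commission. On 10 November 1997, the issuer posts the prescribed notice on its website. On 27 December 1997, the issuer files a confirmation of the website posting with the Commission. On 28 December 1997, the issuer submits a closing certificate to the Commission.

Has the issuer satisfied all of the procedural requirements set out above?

(1) the permitted window runs from 16 May 1997 + 14 = 30 May 1997 to 16 May 1997 + 59 = 14 July 1997; done 19 June 1997 — within the window.
(2) permitted from 19 July 1997 + 39 days = 27 August 1997 onward; done 28 August 1997 — permitted.
(3) the permitted window runs from 28 August 1997 + 14 = 11 September 1997 to 28 August 1997 + 42 = 9 October 1997; done 14 September 1997, which is between those dates.
(4) permitted from 14 September 1997 + 36 days = 20 October 1997 onward; done 21 October 1997, after the minimum wait.
(5) due by 21 October 1997 + 21 days = 11 November 1997; completed 10 November 1997, before the deadline.
(6) the permitted window runs from 15 November 1997 + 15 = 30 November 1997 to 15 November 1997 + 47 = 1 January 1998; done 27 December 1997 — within the window.
(7) due by 27 December 1997 + 10 days = 6 January 1998; 28 December 1997 is within that limit.

Yes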